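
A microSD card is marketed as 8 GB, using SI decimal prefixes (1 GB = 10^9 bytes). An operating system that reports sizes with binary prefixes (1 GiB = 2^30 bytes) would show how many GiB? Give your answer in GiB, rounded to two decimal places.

7.45 GiB

8 GB = 8 × 10^9 bytes = 8,000,000,000 bytes
1 GiB = 1,073,741,824 bytes
8,000,000,000 / 1,073,741,824 = 7.45 GiB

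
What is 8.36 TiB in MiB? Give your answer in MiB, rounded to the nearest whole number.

8.36 TiB = 8.36 × 2^40 bytes = 9,191,917,208,207.36 bytes
1 MiB = 2^20 bytes = 1,048,576 bytes
9,191,917,208,207.36 / 1,048,576 = 8,766,095 MiB

8,766,095 MiB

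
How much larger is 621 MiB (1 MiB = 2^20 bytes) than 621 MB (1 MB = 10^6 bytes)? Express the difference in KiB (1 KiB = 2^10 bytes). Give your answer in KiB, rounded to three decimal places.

29,458.688 KiB

621 MiB = 621 × 1,048,576 = 651,165,696 bytes
621 MB = 621 × 1,000,000 = 621,000,000 bytes
difference = 30,165,696 bytes
30,165,696 / 1,024 = 29,458.688 KiB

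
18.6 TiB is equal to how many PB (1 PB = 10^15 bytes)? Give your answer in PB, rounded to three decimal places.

18.6 TiB × 1,099,511,627,776 bytes/TiB = 20,450,916,276,633.6 bytes
1 PB = 1,000,000,000,000,000 bytes
20,450,916,276,633.6 / 1,000,000,000,000,000 = 0.020 PB

0.020 PB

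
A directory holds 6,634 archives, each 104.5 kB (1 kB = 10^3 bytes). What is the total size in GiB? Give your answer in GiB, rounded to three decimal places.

0.646 GiB

Total = 6,634 × 104.5 kB = 693,253 kB
= 693,253 × 1,000 bytes = 693,253,000 bytes
1 GiB = 1,073,741,824 bytes
693,253,000 / 1,073,741,824 = 0.646 GiB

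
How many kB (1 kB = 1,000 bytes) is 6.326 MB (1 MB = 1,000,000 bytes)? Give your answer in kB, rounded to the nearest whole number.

6.326 MB = 6.326 × 10^6 bytes = 6,326,000 bytes
1 kB = 1,000 bytes
6,326,000 / 1,000 = 6,326 kB

6,326 kB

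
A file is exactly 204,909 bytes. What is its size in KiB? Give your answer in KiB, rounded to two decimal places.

200.11 KiB

204,909 bytes given.
1 KiB = 1,024 bytes
204,909 / 1,024 = 200.11 KiB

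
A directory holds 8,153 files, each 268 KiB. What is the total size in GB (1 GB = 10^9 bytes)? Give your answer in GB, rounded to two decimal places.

Total = 8,153 × 268 KiB = 2,185,004 KiB
= 2,185,004 × 1,024 bytes = 2,237,444,096 bytes
1 GB = 1,000,000,000 bytes
2,237,444,096 / 1,000,000,000 = 2.24 GB

2.24 GB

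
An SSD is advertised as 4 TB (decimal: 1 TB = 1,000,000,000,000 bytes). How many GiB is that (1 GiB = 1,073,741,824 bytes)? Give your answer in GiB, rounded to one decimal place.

3,725.3 GiB

4 TB × 1,000,000,000,000 bytes/TB = 4,000,000,000,000 bytes
1 GiB = 2^30 bytes = 1,073,741,824 bytes
4,000,000,000,000 / 1,073,741,824 = 3,725.3 GiB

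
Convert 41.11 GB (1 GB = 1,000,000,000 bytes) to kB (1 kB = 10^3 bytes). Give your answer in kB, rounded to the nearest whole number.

41,110,000 kB

41.11 GB = 41.11 × 10^9 bytes = 41,110,000,000 bytes
1 kB = 10^3 bytes = 1,000 bytes
41,110,000,000 / 1,000 = 41,110,000 kB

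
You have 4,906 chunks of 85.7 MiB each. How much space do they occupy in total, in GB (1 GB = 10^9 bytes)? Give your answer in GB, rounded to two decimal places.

Total = 4,906 × 85.7 MiB = 420444.2 MiB
= 420444.2 × 1,048,576 bytes = 440,867,697,459.2 bytes
1 GB = 1,000,000,000 bytes
440,867,697,459.2 / 1,000,000,000 = 440.87 GB

440.87 GB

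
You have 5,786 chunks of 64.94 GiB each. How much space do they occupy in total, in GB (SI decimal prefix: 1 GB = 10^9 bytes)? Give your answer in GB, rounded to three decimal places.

Total = 5,786 × 64.94 GiB = 375742.84 GiB
= 375742.84 × 1,073,741,824 bytes = 403,450,802,376,540.16 bytes
1 GB = 1,000,000,000 bytes
403,450,802,376,540.16 / 1,000,000,000 = 403,450.802 GB

403,450.802 GB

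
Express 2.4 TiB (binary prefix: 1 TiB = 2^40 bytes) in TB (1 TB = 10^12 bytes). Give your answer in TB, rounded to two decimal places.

2.64 TB

2.4 TiB × 1,099,511,627,776 bytes/TiB = 2,638,827,906,662.4 bytes
1 TB = 10^12 bytes = 1,000,000,000,000 bytes
2,638,827,906,662.4 / 1,000,000,000,000 = 2.64 TB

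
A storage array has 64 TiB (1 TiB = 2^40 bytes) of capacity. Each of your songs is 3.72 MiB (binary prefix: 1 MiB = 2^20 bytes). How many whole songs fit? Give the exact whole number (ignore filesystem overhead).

Capacity: 64 TiB = 70,368,744,177,664 bytes
Per item: 3.72 MiB = 3,900,702.72 bytes
⌊70,368,744,177,664 / 3,900,702.72⌋ = 18,040,017

18,040,017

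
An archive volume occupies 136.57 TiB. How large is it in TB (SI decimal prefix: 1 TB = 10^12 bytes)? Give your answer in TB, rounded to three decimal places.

136.57 TiB × 1,099,511,627,776 bytes/TiB = 150,160,303,005,368.32 bytes
1 TB = 10^12 bytes = 1,000,000,000,000 bytes
150,160,303,005,368.32 / 1,000,000,000,000 = 150.160 TB

150.160 TB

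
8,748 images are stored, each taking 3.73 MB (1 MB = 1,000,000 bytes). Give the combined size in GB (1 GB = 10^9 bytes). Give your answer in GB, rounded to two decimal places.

32.63 GB

Total = 8,748 × 3.73 MB = 32630.04 MB
= 32630.04 × 1,000,000 bytes = 32,630,040,000 bytes
1 GB = 1,000,000,000 bytes
32,630,040,000 / 1,000,000,000 = 32.63 GB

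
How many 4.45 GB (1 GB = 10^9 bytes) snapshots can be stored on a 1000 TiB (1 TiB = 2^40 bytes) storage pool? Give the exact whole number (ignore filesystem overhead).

Capacity: 1000 TiB = 1,099,511,627,776,000 bytes
Per item: 4.45 GB = 4,450,000,000 bytes
⌊1,099,511,627,776,000 / 4,450,000,000⌋ = 247,081

247,081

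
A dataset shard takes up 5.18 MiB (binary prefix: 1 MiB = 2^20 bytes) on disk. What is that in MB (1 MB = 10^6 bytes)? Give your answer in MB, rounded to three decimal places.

5.432 MB

5.18 MiB = 5.18 × 2^20 bytes = 5,431,623.68 bytes
1 MB = 10^6 bytes = 1,000,000 bytes
5,431,623.68 / 1,000,000 = 5.432 MB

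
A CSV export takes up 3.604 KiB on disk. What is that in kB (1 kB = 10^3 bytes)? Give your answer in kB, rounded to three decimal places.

3.604 KiB = 3.604 × 2^10 bytes = 3,690.496 bytes
1 kB = 10^3 bytes = 1,000 bytes
3,690.496 / 1,000 = 3.690 kB

3.690 kB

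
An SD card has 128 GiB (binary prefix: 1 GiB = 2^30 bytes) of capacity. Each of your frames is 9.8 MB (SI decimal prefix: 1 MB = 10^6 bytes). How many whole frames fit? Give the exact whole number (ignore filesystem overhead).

14,024

Capacity: 128 GiB = 137,438,953,472 bytes
Per item: 9.8 MB = 9,800,000 bytes
⌊137,438,953,472 / 9,800,000⌋ = 14,024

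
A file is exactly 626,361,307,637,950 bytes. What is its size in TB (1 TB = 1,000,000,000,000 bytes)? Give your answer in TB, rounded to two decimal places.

626,361,307,637,950 bytes given.
1 TB = 10^12 bytes = 1,000,000,000,000 bytes
626,361,307,637,950 / 1,000,000,000,000 = 626.36 TB

626.36 TB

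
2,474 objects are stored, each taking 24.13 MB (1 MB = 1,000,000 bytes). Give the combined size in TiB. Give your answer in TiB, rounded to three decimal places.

Total = 2,474 × 24.13 MB = 59697.62 MB
= 59697.62 × 1,000,000 bytes = 59,697,620,000 bytes
1 TiB = 1,099,511,627,776 bytes
59,697,620,000 / 1,099,511,627,776 = 0.054 TiB

0.054 TiB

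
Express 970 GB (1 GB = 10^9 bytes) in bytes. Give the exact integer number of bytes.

970 × 1,000,000,000 = 970,000,000,000 bytes  (1 GB = 10^9 bytes)

970,000,000,000 bytes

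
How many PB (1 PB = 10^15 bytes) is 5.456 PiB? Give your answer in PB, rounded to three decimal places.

5.456 PiB × 1,125,899,906,842,624 bytes/PiB = 6,142,909,891,733,356.544 bytes
1 PB = 10^15 bytes = 1,000,000,000,000,000 bytes
6,142,909,891,733,356.544 / 1,000,000,000,000,000 = 6.143 PB

6.143 PB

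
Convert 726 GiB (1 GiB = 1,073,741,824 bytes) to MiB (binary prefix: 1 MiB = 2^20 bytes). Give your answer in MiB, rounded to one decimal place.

743,424.0 MiB

726 GiB × 1,073,741,824 bytes/GiB = 779,536,564,224 bytes
1 MiB = 2^20 bytes = 1,048,576 bytes
779,536,564,224 / 1,048,576 = 743,424.0 MiB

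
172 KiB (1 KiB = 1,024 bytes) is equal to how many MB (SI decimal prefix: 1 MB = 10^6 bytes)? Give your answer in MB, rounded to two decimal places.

172 KiB = 172 × 2^10 bytes = 176,128 bytes
1 MB = 10^6 bytes = 1,000,000 bytes
176,128 / 1,000,000 = 0.18 MB

0.18 MB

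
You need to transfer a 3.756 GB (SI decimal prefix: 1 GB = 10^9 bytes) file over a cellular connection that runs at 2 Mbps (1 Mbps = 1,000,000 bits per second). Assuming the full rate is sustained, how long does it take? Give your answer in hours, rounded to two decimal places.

4.17 hours

3.756 GB = 3,756,000,000 bytes = 30,048,000,000 bits
2 Mbps = 2,000,000 bits/s
time = 30,048,000,000 / 2,000,000 = 15,024.0000 s
15,024.0000 s / 3600 = 4.17 hours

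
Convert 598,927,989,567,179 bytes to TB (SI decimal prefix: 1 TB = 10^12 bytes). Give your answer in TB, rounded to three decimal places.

598,927,989,567,179 bytes given.
1 TB = 1,000,000,000,000 bytes
598,927,989,567,179 / 1,000,000,000,000 = 598.928 TB

598.928 TB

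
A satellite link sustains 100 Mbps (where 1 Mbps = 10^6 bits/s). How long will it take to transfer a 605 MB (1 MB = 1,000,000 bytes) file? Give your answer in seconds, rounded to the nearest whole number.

48 seconds

605 MB = 605,000,000 bytes = 4,840,000,000 bits
100 Mbps = 100,000,000 bits/s
time = 4,840,000,000 / 100,000,000 = 48 s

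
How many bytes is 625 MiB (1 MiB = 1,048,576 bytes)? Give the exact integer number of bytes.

625 × 1,048,576 = 655,360,000 bytes  (1 MiB = 2^20 bytes)

655,360,000 bytes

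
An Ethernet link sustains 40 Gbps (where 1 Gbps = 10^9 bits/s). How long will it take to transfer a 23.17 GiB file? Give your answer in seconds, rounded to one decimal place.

5.0 seconds

23.17 GiB = 24,878,598,062.08 bytes = 199,028,784,496.64 bits
40 Gbps = 40,000,000,000 bits/s
time = 199,028,784,496.64 / 40,000,000,000 = 5.0 s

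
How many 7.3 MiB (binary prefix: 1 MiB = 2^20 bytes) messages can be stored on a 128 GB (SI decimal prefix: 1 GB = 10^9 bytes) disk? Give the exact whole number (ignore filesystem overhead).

16,721

Capacity: 128 GB = 128,000,000,000 bytes
Per item: 7.3 MiB = 7,654,604.8 bytes
⌊128,000,000,000 / 7,654,604.8⌋ = 16,721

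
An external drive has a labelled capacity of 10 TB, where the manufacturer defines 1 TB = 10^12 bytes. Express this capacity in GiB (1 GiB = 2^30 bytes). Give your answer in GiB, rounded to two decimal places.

10 TB × 1,000,000,000,000 bytes/TB = 10,000,000,000,000 bytes
1 GiB = 2^30 bytes = 1,073,741,824 bytes
10,000,000,000,000 / 1,073,741,824 = 9,313.23 GiB

9,313.23 GiB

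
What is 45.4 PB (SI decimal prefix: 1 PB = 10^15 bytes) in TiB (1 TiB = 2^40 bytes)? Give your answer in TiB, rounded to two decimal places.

41,291.06 TiB

45.4 PB = 45.4 × 10^15 bytes = 45,400,000,000,000,000 bytes
1 TiB = 1,099,511,627,776 bytes
45,400,000,000,000,000 / 1,099,511,627,776 = 41,291.06 TiB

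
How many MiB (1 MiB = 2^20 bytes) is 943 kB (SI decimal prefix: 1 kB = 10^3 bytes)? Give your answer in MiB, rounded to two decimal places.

0.90 MiB

943 kB × 1,000 bytes/kB = 943,000 bytes
1 MiB = 1,048,576 bytes
943,000 / 1,048,576 = 0.90 MiB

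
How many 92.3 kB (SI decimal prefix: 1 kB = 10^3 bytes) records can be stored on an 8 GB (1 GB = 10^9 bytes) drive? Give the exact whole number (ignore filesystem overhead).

Capacity: 8 GB = 8,000,000,000 bytes
Per item: 92.3 kB = 92,300 bytes
⌊8,000,000,000 / 92,300⌋ = 86,673

86,673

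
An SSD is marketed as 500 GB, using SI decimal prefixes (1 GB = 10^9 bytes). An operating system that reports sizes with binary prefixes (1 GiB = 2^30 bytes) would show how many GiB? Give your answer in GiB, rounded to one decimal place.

500 GB = 500 × 10^9 bytes = 500,000,000,000 bytes
1 GiB = 1,073,741,824 bytes
500,000,000,000 / 1,073,741,824 = 465.7 GiB

465.7 GiB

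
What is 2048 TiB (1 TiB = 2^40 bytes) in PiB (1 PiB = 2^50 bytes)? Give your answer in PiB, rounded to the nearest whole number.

2 PiB

2048 TiB × 1,099,511,627,776 bytes/TiB = 2,251,799,813,685,248 bytes
1 PiB = 1,125,899,906,842,624 bytes
2,251,799,813,685,248 / 1,125,899,906,842,624 = 2 PiB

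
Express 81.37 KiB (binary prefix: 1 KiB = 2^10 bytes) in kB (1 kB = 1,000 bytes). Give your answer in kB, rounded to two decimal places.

81.37 KiB = 81.37 × 2^10 bytes = 83,322.88 bytes
1 kB = 1,000 bytes
83,322.88 / 1,000 = 83.32 kB

83.32 kB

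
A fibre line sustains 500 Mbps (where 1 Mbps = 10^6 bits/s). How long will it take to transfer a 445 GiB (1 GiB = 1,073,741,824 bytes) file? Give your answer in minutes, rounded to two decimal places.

445 GiB = 477,815,111,680 bytes = 3,822,520,893,440 bits
500 Mbps = 500,000,000 bits/s
time = 3,822,520,893,440 / 500,000,000 = 7,645.042 s
7,645.042 s / 60 = 127.42 minutes

127.42 minutes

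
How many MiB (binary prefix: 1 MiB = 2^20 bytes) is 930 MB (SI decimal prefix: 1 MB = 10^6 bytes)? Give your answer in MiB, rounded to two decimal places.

886.92 MiB

930 MB × 1,000,000 bytes/MB = 930,000,000 bytes
1 MiB = 1,048,576 bytes
930,000,000 / 1,048,576 = 886.92 MiB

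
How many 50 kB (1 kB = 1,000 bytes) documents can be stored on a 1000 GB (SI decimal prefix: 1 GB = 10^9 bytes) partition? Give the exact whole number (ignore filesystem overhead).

Capacity: 1000 GB = 1,000,000,000,000 bytes
Per item: 50 kB = 50,000 bytes
⌊1,000,000,000,000 / 50,000⌋ = 20,000,000

20,000,000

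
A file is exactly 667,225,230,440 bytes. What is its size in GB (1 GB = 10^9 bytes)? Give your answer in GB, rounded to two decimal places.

667,225,230,440 bytes given.
1 GB = 1,000,000,000 bytes
667,225,230,440 / 1,000,000,000 = 667.23 GB

667.23 GB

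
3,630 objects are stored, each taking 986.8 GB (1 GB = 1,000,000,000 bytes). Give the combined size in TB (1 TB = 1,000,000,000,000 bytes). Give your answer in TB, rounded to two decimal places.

3,582.08 TB

Total = 3,630 × 986.8 GB = 3,582,084 GB
= 3,582,084 × 1,000,000,000 bytes = 3,582,084,000,000,000 bytes
1 TB = 1,000,000,000,000 bytes
3,582,084,000,000,000 / 1,000,000,000,000 = 3,582.08 TB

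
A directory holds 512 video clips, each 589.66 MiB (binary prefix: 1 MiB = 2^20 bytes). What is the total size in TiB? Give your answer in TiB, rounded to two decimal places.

0.29 TiB

Total = 512 × 589.66 MiB = 301905.92 MiB
= 301905.92 × 1,048,576 bytes = 316,571,301,969.92 bytes
1 TiB = 1,099,511,627,776 bytes
316,571,301,969.92 / 1,099,511,627,776 = 0.29 TiB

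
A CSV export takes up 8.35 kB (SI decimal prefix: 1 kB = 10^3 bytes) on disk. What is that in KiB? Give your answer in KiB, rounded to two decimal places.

8.15 KiB

8.35 kB × 1,000 bytes/kB = 8,350 bytes
1 KiB = 1,024 bytes
8,350 / 1,024 = 8.15 KiB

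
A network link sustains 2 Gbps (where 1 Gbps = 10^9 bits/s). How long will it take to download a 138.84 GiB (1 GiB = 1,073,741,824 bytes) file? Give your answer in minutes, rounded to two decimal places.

138.84 GiB = 149,078,314,844.16 bytes = 1,192,626,518,753.28 bits
2 Gbps = 2,000,000,000 bits/s
time = 1,192,626,518,753.28 / 2,000,000,000 = 596.313 s
596.313 s / 60 = 9.94 minutes

9.94 minutes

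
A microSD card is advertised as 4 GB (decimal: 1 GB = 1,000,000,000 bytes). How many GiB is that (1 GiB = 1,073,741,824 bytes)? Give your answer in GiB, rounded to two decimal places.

4 GB = 4 × 10^9 bytes = 4,000,000,000 bytes
1 GiB = 2^30 bytes = 1,073,741,824 bytes
4,000,000,000 / 1,073,741,824 = 3.73 GiB

3.73 GiB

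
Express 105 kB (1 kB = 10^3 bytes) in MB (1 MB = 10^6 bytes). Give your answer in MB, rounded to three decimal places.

105 kB = 105 × 10^3 bytes = 105,000 bytes
1 MB = 10^6 bytes = 1,000,000 bytes
105,000 / 1,000,000 = 0.105 MB

0.105 MB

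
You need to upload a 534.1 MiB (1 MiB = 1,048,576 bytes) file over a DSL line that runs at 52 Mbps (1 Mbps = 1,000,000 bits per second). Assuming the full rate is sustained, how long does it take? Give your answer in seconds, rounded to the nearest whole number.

86 seconds

534.1 MiB = 560,044,441.6 bytes = 4,480,355,532.8 bits
52 Mbps = 52,000,000 bits/s
time = 4,480,355,532.8 / 52,000,000 = 86 s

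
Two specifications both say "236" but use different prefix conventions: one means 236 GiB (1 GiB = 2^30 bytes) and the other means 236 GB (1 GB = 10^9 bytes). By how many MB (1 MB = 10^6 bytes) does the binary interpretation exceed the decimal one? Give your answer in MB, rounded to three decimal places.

236 GiB = 236 × 1,073,741,824 = 253,403,070,464 bytes
236 GB = 236 × 1,000,000,000 = 236,000,000,000 bytes
difference = 17,403,070,464 bytes
17,403,070,464 / 1,000,000 = 17,403.070 MB

17,403.070 MB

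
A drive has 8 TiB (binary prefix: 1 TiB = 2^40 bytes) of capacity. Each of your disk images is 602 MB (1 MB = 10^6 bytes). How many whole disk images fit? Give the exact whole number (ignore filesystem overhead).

Capacity: 8 TiB = 8,796,093,022,208 bytes
Per item: 602 MB = 602,000,000 bytes
⌊8,796,093,022,208 / 602,000,000⌋ = 14,611

14,611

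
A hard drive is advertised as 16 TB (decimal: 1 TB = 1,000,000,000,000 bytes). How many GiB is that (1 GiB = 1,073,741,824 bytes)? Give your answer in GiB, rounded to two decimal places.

14,901.16 GiB

16 TB = 16 × 10^12 bytes = 16,000,000,000,000 bytes
1 GiB = 2^30 bytes = 1,073,741,824 bytes
16,000,000,000,000 / 1,073,741,824 = 14,901.16 GiB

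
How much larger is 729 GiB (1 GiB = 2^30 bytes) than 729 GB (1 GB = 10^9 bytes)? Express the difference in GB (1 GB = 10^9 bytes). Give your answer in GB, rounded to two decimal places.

53.76 GB

729 GiB = 729 × 1,073,741,824 = 782,757,789,696 bytes
729 GB = 729 × 1,000,000,000 = 729,000,000,000 bytes
difference = 53,757,789,696 bytes
53,757,789,696 / 1,000,000,000 = 53.76 GB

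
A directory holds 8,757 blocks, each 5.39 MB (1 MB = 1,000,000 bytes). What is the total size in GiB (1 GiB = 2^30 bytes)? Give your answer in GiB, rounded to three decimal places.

Total = 8,757 × 5.39 MB = 47200.23 MB
= 47200.23 × 1,000,000 bytes = 47,200,230,000 bytes
1 GiB = 1,073,741,824 bytes
47,200,230,000 / 1,073,741,824 = 43.959 GiB

43.959 GiB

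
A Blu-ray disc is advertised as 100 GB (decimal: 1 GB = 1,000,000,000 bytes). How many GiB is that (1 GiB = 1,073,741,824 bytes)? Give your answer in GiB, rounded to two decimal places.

93.13 GiB

100 GB = 100 × 10^9 bytes = 100,000,000,000 bytes
1 GiB = 2^30 bytes = 1,073,741,824 bytes
100,000,000,000 / 1,073,741,824 = 93.13 GiB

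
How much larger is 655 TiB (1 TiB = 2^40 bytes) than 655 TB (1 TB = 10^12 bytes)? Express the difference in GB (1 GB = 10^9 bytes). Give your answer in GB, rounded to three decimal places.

65,180.116 GB

655 TiB = 655 × 1,099,511,627,776 = 720,180,116,193,280 bytes
655 TB = 655 × 1,000,000,000,000 = 655,000,000,000,000 bytes
difference = 65,180,116,193,280 bytes
65,180,116,193,280 / 1,000,000,000 = 65,180.116 GB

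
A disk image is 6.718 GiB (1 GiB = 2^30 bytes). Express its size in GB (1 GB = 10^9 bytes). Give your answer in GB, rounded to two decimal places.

7.21 GB

6.718 GiB = 6.718 × 2^30 bytes = 7,213,397,573.632 bytes
1 GB = 10^9 bytes = 1,000,000,000 bytes
7,213,397,573.632 / 1,000,000,000 = 7.21 GB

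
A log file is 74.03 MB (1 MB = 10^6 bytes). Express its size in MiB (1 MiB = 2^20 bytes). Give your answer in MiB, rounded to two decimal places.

74.03 MB = 74.03 × 10^6 bytes = 74,030,000 bytes
1 MiB = 2^20 bytes = 1,048,576 bytes
74,030,000 / 1,048,576 = 70.60 MiB

70.60 MiB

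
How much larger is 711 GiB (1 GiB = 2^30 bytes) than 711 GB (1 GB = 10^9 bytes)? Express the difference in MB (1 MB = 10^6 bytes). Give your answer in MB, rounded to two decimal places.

52,430.44 MB

711 GiB = 711 × 1,073,741,824 = 763,430,436,864 bytes
711 GB = 711 × 1,000,000,000 = 711,000,000,000 bytes
difference = 52,430,436,864 bytes
52,430,436,864 / 1,000,000 = 52,430.44 MB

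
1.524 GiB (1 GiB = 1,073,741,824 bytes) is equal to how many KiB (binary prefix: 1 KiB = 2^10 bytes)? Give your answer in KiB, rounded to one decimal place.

1.524 GiB × 1,073,741,824 bytes/GiB = 1,636,382,539.776 bytes
1 KiB = 2^10 bytes = 1,024 bytes
1,636,382,539.776 / 1,024 = 1,598,029.8 KiB

1,598,029.8 KiB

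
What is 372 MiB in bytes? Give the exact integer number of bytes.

390,070,272 bytes

372 × 1,048,576 = 390,070,272 bytes  (1 MiB = 2^20 bytes)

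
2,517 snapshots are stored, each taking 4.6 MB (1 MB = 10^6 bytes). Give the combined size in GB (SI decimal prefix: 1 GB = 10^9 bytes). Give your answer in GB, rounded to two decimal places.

11.58 GB

Total = 2,517 × 4.6 MB = 11578.2 MB
= 11578.2 × 1,000,000 bytes = 11,578,200,000 bytes
1 GB = 1,000,000,000 bytes
11,578,200,000 / 1,000,000,000 = 11.58 GB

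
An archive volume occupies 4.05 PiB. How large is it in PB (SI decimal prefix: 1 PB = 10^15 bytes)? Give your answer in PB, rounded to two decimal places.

4.05 PiB = 4.05 × 2^50 bytes = 4,559,894,622,712,627.2 bytes
1 PB = 10^15 bytes = 1,000,000,000,000,000 bytes
4,559,894,622,712,627.2 / 1,000,000,000,000,000 = 4.56 PB

4.56 PB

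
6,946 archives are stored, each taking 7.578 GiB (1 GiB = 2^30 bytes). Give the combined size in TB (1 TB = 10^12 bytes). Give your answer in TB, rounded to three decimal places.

56.518 TB

Total = 6,946 × 7.578 GiB = 52636.788 GiB
= 52636.788 × 1,073,741,824 bytes = 56,518,320,756,621.312 bytes
1 TB = 1,000,000,000,000 bytes
56,518,320,756,621.312 / 1,000,000,000,000 = 56.518 TB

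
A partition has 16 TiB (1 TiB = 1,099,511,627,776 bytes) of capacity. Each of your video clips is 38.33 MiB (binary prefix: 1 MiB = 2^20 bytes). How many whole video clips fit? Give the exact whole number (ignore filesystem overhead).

437,704

Capacity: 16 TiB = 17,592,186,044,416 bytes
Per item: 38.33 MiB = 40,191,918.08 bytes
⌊17,592,186,044,416 / 40,191,918.08⌋ = 437,704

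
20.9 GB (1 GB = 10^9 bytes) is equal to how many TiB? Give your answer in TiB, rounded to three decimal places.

0.019 TiB

20.9 GB × 1,000,000,000 bytes/GB = 20,900,000,000 bytes
1 TiB = 2^40 bytes = 1,099,511,627,776 bytes
20,900,000,000 / 1,099,511,627,776 = 0.019 TiB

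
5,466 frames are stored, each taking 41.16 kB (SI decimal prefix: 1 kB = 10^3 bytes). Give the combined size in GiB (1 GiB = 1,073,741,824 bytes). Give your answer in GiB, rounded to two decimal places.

Total = 5,466 × 41.16 kB = 224980.56 kB
= 224980.56 × 1,000 bytes = 224,980,560 bytes
1 GiB = 1,073,741,824 bytes
224,980,560 / 1,073,741,824 = 0.21 GiB

0.21 GiB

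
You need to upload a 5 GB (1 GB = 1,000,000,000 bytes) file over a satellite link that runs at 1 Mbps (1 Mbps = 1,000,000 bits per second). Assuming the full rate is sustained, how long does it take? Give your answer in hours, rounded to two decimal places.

5 GB = 5,000,000,000 bytes = 40,000,000,000 bits
1 Mbps = 1,000,000 bits/s
time = 40,000,000,000 / 1,000,000 = 40,000.0000 s
40,000.0000 s / 3600 = 11.11 hours

11.11 hours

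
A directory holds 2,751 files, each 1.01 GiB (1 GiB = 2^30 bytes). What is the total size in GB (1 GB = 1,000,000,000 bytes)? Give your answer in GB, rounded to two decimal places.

2,983.40 GB

Total = 2,751 × 1.01 GiB = 2778.51 GiB
= 2778.51 × 1,073,741,824 bytes = 2,983,402,395,402.24 bytes
1 GB = 1,000,000,000 bytes
2,983,402,395,402.24 / 1,000,000,000 = 2,983.40 GB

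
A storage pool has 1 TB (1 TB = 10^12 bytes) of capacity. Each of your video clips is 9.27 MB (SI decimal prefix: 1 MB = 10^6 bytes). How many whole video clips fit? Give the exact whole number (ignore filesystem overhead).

Capacity: 1 TB = 1,000,000,000,000 bytes
Per item: 9.27 MB = 9,270,000 bytes
⌊1,000,000,000,000 / 9,270,000⌋ = 107,874

107,874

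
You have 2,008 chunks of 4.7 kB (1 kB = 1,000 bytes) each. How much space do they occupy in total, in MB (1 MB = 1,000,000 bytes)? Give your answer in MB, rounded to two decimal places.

9.44 MB

Total = 2,008 × 4.7 kB = 9437.6 kB
= 9437.6 × 1,000 bytes = 9,437,600 bytes
1 MB = 1,000,000 bytes
9,437,600 / 1,000,000 = 9.44 MB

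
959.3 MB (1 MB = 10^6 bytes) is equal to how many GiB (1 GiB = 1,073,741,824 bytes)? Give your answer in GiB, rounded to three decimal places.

959.3 MB × 1,000,000 bytes/MB = 959,300,000 bytes
1 GiB = 2^30 bytes = 1,073,741,824 bytes
959,300,000 / 1,073,741,824 = 0.893 GiB

0.893 GiB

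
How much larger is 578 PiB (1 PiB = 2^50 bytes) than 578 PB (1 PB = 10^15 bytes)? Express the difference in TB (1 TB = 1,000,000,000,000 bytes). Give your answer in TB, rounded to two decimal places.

72,770.15 TB

578 PiB = 578 × 1,125,899,906,842,624 = 650,770,146,155,036,672 bytes
578 PB = 578 × 1,000,000,000,000,000 = 578,000,000,000,000,000 bytes
difference = 72,770,146,155,036,672 bytes
72,770,146,155,036,672 / 1,000,000,000,000 = 72,770.15 TB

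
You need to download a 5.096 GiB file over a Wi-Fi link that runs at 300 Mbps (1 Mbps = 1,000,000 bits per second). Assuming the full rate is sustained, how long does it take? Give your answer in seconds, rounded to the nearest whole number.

5.096 GiB = 5,471,788,335.104 bytes = 43,774,306,680.832 bits
300 Mbps = 300,000,000 bits/s
time = 43,774,306,680.832 / 300,000,000 = 146 s

146 seconds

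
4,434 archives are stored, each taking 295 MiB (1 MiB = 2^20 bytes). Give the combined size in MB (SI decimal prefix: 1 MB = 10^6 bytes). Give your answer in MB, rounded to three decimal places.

1,371,568.865 MB

Total = 4,434 × 295 MiB = 1,308,030 MiB
= 1,308,030 × 1,048,576 bytes = 1,371,568,865,280 bytes
1 MB = 1,000,000 bytes
1,371,568,865,280 / 1,000,000 = 1,371,568.865 MB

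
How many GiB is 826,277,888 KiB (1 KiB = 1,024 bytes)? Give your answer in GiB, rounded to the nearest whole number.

826,277,888 KiB = 826,277,888 × 2^10 bytes = 846,108,557,312 bytes
1 GiB = 2^30 bytes = 1,073,741,824 bytes
846,108,557,312 / 1,073,741,824 = 788 GiB

788 GiB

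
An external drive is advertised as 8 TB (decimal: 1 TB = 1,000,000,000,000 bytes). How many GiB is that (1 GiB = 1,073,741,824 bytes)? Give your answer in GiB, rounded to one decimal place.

8 TB = 8 × 10^12 bytes = 8,000,000,000,000 bytes
1 GiB = 2^30 bytes = 1,073,741,824 bytes
8,000,000,000,000 / 1,073,741,824 = 7,450.6 GiB

7,450.6 GiB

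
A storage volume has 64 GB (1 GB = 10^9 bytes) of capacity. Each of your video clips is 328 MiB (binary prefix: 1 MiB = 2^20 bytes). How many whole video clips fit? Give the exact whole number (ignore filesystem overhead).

Capacity: 64 GB = 64,000,000,000 bytes
Per item: 328 MiB = 343,932,928 bytes
⌊64,000,000,000 / 343,932,928⌋ = 186

186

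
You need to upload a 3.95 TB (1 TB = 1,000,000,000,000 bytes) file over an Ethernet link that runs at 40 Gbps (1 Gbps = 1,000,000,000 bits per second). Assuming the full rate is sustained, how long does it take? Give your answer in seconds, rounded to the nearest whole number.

3.95 TB = 3,950,000,000,000 bytes = 31,600,000,000,000 bits
40 Gbps = 40,000,000,000 bits/s
time = 31,600,000,000,000 / 40,000,000,000 = 790 s

790 seconds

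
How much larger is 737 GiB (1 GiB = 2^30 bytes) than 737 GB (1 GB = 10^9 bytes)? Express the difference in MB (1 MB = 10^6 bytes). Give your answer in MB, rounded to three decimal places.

54,347.724 MB

737 GiB = 737 × 1,073,741,824 = 791,347,724,288 bytes
737 GB = 737 × 1,000,000,000 = 737,000,000,000 bytes
difference = 54,347,724,288 bytes
54,347,724,288 / 1,000,000 = 54,347.724 MB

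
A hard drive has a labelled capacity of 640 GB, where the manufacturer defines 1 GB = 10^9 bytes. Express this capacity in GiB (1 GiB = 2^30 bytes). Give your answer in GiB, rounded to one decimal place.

596.0 GiB

640 GB = 640 × 10^9 bytes = 640,000,000,000 bytes
1 GiB = 1,073,741,824 bytes
640,000,000,000 / 1,073,741,824 = 596.0 GiB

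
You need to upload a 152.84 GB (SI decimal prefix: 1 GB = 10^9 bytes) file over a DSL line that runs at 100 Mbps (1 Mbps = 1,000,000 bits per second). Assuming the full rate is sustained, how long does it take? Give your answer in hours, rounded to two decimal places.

3.40 hours

152.84 GB = 152,840,000,000 bytes = 1,222,720,000,000 bits
100 Mbps = 100,000,000 bits/s
time = 1,222,720,000,000 / 100,000,000 = 12,227.2000 s
12,227.2000 s / 3600 = 3.40 hours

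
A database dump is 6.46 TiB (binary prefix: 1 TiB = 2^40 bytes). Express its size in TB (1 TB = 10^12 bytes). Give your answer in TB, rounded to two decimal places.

7.10 TB

6.46 TiB = 6.46 × 2^40 bytes = 7,102,845,115,432.96 bytes
1 TB = 1,000,000,000,000 bytes
7,102,845,115,432.96 / 1,000,000,000,000 = 7.10 TB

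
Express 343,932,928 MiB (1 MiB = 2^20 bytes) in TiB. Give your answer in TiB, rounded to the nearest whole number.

343,932,928 MiB = 343,932,928 × 2^20 bytes = 360,639,813,910,528 bytes
1 TiB = 2^40 bytes = 1,099,511,627,776 bytes
360,639,813,910,528 / 1,099,511,627,776 = 328 TiB

328 TiB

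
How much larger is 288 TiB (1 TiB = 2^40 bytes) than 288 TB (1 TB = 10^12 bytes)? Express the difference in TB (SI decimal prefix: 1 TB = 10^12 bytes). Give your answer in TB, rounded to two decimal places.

288 TiB = 288 × 1,099,511,627,776 = 316,659,348,799,488 bytes
288 TB = 288 × 1,000,000,000,000 = 288,000,000,000,000 bytes
difference = 28,659,348,799,488 bytes
28,659,348,799,488 / 1,000,000,000,000 = 28.66 TB

28.66 TB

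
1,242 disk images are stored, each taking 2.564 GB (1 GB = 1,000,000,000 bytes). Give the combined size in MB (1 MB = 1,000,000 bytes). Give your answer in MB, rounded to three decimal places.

3,184,488.000 MB

Total = 1,242 × 2.564 GB = 3184.488 GB
= 3184.488 × 1,000,000,000 bytes = 3,184,488,000,000 bytes
1 MB = 1,000,000 bytes
3,184,488,000,000 / 1,000,000 = 3,184,488.000 MB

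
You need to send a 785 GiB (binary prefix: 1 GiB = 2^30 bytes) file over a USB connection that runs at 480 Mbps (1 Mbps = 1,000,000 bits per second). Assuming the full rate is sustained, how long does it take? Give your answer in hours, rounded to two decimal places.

785 GiB = 842,887,331,840 bytes = 6,743,098,654,720 bits
480 Mbps = 480,000,000 bits/s
time = 6,743,098,654,720 / 480,000,000 = 14,048.1222 s
14,048.1222 s / 3600 = 3.90 hours

3.90 hours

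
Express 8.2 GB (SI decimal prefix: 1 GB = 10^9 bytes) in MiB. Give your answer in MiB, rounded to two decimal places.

8.2 GB × 1,000,000,000 bytes/GB = 8,200,000,000 bytes
1 MiB = 1,048,576 bytes
8,200,000,000 / 1,048,576 = 7,820.13 MiB

7,820.13 MiB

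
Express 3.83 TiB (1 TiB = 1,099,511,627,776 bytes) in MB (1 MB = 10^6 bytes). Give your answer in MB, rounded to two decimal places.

3.83 TiB × 1,099,511,627,776 bytes/TiB = 4,211,129,534,382.08 bytes
1 MB = 1,000,000 bytes
4,211,129,534,382.08 / 1,000,000 = 4,211,129.53 MB

4,211,129.53 MB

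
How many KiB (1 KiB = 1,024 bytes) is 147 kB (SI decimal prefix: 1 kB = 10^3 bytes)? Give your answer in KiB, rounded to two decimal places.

147 kB = 147 × 10^3 bytes = 147,000 bytes
1 KiB = 1,024 bytes
147,000 / 1,024 = 143.55 KiB

143.55 KiB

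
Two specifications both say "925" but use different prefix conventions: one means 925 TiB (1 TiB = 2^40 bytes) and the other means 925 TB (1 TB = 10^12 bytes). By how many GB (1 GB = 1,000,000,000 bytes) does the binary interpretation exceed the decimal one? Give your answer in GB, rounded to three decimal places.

92,048.256 GB

925 TiB = 925 × 1,099,511,627,776 = 1,017,048,255,692,800 bytes
925 TB = 925 × 1,000,000,000,000 = 925,000,000,000,000 bytes
difference = 92,048,255,692,800 bytes
92,048,255,692,800 / 1,000,000,000 = 92,048.256 GB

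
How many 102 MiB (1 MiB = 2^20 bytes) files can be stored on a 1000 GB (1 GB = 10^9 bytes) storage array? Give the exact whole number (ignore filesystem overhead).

Capacity: 1000 GB = 1,000,000,000,000 bytes
Per item: 102 MiB = 106,954,752 bytes
⌊1,000,000,000,000 / 106,954,752⌋ = 9,349

9,349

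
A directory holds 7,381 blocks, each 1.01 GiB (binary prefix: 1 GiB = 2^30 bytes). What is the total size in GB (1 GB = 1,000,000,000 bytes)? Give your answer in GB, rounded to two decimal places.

Total = 7,381 × 1.01 GiB = 7454.81 GiB
= 7454.81 × 1,073,741,824 bytes = 8,004,541,286,973.44 bytes
1 GB = 1,000,000,000 bytes
8,004,541,286,973.44 / 1,000,000,000 = 8,004.54 GB

8,004.54 GB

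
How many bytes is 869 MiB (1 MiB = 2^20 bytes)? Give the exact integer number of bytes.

911,212,544 bytes

869 × 1,048,576 = 911,212,544 bytes  (1 MiB = 2^20 bytes)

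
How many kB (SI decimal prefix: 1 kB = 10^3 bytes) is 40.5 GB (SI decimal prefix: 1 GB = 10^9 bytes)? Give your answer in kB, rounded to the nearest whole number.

40.5 GB × 1,000,000,000 bytes/GB = 40,500,000,000 bytes
1 kB = 1,000 bytes
40,500,000,000 / 1,000 = 40,500,000 kB

40,500,000 kB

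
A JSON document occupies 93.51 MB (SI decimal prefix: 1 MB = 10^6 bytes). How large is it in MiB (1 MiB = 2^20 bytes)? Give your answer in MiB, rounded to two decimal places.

93.51 MB = 93.51 × 10^6 bytes = 93,510,000 bytes
1 MiB = 2^20 bytes = 1,048,576 bytes
93,510,000 / 1,048,576 = 89.18 MiB

89.18 MiB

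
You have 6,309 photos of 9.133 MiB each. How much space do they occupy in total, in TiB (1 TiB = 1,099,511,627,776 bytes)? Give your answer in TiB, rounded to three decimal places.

0.055 TiB

Total = 6,309 × 9.133 MiB = 57620.097 MiB
= 57620.097 × 1,048,576 bytes = 60,419,050,831.872 bytes
1 TiB = 1,099,511,627,776 bytes
60,419,050,831.872 / 1,099,511,627,776 = 0.055 TiB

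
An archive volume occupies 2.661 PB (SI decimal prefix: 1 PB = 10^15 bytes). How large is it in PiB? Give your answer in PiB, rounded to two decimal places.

2.36 PiB

2.661 PB × 1,000,000,000,000,000 bytes/PB = 2,661,000,000,000,000 bytes
1 PiB = 1,125,899,906,842,624 bytes
2,661,000,000,000,000 / 1,125,899,906,842,624 = 2.36 PiB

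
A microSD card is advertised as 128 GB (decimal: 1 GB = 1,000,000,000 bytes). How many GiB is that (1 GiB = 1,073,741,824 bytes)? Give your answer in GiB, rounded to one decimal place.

119.2 GiB

128 GB = 128 × 10^9 bytes = 128,000,000,000 bytes
1 GiB = 2^30 bytes = 1,073,741,824 bytes
128,000,000,000 / 1,073,741,824 = 119.2 GiB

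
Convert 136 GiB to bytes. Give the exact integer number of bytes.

136 × 1,073,741,824 = 146,028,888,064 bytes  (1 GiB = 2^30 bytes)

146,028,888,064 bytes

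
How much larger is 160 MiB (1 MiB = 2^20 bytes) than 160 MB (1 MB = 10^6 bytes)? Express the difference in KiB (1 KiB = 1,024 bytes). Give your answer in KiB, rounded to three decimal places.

7,590.000 KiB

160 MiB = 160 × 1,048,576 = 167,772,160 bytes
160 MB = 160 × 1,000,000 = 160,000,000 bytes
difference = 7,772,160 bytes
7,772,160 / 1,024 = 7,590.000 KiB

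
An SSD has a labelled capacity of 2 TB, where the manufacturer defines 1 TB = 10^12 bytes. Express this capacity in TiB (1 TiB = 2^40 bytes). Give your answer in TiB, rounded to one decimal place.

1.8 TiB

2 TB = 2 × 10^12 bytes = 2,000,000,000,000 bytes
1 TiB = 2^40 bytes = 1,099,511,627,776 bytes
2,000,000,000,000 / 1,099,511,627,776 = 1.8 TiB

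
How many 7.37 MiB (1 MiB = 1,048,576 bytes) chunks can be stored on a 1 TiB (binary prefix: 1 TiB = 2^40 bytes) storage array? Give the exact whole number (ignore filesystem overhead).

142,276

Capacity: 1 TiB = 1,099,511,627,776 bytes
Per item: 7.37 MiB = 7,728,005.12 bytes
⌊1,099,511,627,776 / 7,728,005.12⌋ = 142,276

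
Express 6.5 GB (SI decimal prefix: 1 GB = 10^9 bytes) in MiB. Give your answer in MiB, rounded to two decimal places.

6,198.88 MiB

6.5 GB = 6.5 × 10^9 bytes = 6,500,000,000 bytes
1 MiB = 1,048,576 bytes
6,500,000,000 / 1,048,576 = 6,198.88 MiB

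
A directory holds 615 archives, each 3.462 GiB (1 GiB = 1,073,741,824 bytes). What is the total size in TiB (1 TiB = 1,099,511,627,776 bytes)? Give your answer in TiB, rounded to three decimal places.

Total = 615 × 3.462 GiB = 2129.13 GiB
= 2129.13 × 1,073,741,824 bytes = 2,286,135,929,733.12 bytes
1 TiB = 1,099,511,627,776 bytes
2,286,135,929,733.12 / 1,099,511,627,776 = 2.079 TiB

2.079 TiB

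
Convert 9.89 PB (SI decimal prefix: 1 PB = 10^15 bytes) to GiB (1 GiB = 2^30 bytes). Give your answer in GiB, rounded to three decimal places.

9,210,780.263 GiB

9.89 PB × 1,000,000,000,000,000 bytes/PB = 9,890,000,000,000,000 bytes
1 GiB = 2^30 bytes = 1,073,741,824 bytes
9,890,000,000,000,000 / 1,073,741,824 = 9,210,780.263 GiB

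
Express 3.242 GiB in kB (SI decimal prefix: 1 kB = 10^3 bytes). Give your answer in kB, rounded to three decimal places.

3,481,070.993 kB

3.242 GiB = 3.242 × 2^30 bytes = 3,481,070,993.408 bytes
1 kB = 1,000 bytes
3,481,070,993.408 / 1,000 = 3,481,070.993 kB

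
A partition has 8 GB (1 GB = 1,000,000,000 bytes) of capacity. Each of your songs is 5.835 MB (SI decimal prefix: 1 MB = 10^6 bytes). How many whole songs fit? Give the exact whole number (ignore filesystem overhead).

1,371

Capacity: 8 GB = 8,000,000,000 bytes
Per item: 5.835 MB = 5,835,000 bytes
⌊8,000,000,000 / 5,835,000⌋ = 1,371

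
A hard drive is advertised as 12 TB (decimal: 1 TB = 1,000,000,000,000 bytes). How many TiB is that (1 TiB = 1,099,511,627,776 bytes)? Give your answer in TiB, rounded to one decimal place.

12 TB × 1,000,000,000,000 bytes/TB = 12,000,000,000,000 bytes
1 TiB = 2^40 bytes = 1,099,511,627,776 bytes
12,000,000,000,000 / 1,099,511,627,776 = 10.9 TiB

10.9 TiB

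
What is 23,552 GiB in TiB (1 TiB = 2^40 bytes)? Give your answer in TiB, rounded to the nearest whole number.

23 TiB

23,552 GiB = 23,552 × 2^30 bytes = 25,288,767,438,848 bytes
1 TiB = 2^40 bytes = 1,099,511,627,776 bytes
25,288,767,438,848 / 1,099,511,627,776 = 23 TiB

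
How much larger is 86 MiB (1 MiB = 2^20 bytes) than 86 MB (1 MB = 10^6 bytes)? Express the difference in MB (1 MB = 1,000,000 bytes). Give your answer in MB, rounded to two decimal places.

4.18 MB

86 MiB = 86 × 1,048,576 = 90,177,536 bytes
86 MB = 86 × 1,000,000 = 86,000,000 bytes
difference = 4,177,536 bytes
4,177,536 / 1,000,000 = 4.18 MB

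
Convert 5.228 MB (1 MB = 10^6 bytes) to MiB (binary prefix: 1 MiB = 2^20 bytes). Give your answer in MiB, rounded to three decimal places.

4.986 MiB

5.228 MB = 5.228 × 10^6 bytes = 5,228,000 bytes
1 MiB = 2^20 bytes = 1,048,576 bytes
5,228,000 / 1,048,576 = 4.986 MiB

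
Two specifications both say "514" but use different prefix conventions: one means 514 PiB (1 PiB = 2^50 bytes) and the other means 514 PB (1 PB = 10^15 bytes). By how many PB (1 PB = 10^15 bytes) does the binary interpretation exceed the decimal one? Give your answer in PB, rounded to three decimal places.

64.713 PB

514 PiB = 514 × 1,125,899,906,842,624 = 578,712,552,117,108,736 bytes
514 PB = 514 × 1,000,000,000,000,000 = 514,000,000,000,000,000 bytes
difference = 64,712,552,117,108,736 bytes
64,712,552,117,108,736 / 1,000,000,000,000,000 = 64.713 PB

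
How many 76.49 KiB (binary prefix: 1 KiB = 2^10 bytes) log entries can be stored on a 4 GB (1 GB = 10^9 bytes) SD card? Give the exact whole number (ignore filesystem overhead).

51,068

Capacity: 4 GB = 4,000,000,000 bytes
Per item: 76.49 KiB = 78,325.76 bytes
⌊4,000,000,000 / 78,325.76⌋ = 51,068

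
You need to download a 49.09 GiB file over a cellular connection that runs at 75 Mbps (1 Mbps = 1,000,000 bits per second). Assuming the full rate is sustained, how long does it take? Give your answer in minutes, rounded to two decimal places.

93.71 minutes

49.09 GiB = 52,709,986,140.16 bytes = 421,679,889,121.28 bits
75 Mbps = 75,000,000 bits/s
time = 421,679,889,121.28 / 75,000,000 = 5,622.399 s
5,622.399 s / 60 = 93.71 minutes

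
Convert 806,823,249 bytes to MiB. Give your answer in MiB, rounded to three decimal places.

769.447 MiB

806,823,249 bytes given.
1 MiB = 1,048,576 bytes
806,823,249 / 1,048,576 = 769.447 MiB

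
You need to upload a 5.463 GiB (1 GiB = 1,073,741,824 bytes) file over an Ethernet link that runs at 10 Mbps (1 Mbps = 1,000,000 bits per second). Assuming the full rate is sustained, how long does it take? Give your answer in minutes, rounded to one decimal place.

5.463 GiB = 5,865,851,584.512 bytes = 46,926,812,676.096 bits
10 Mbps = 10,000,000 bits/s
time = 46,926,812,676.096 / 10,000,000 = 4,692.68 s
4,692.68 s / 60 = 78.2 minutes

78.2 minutes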